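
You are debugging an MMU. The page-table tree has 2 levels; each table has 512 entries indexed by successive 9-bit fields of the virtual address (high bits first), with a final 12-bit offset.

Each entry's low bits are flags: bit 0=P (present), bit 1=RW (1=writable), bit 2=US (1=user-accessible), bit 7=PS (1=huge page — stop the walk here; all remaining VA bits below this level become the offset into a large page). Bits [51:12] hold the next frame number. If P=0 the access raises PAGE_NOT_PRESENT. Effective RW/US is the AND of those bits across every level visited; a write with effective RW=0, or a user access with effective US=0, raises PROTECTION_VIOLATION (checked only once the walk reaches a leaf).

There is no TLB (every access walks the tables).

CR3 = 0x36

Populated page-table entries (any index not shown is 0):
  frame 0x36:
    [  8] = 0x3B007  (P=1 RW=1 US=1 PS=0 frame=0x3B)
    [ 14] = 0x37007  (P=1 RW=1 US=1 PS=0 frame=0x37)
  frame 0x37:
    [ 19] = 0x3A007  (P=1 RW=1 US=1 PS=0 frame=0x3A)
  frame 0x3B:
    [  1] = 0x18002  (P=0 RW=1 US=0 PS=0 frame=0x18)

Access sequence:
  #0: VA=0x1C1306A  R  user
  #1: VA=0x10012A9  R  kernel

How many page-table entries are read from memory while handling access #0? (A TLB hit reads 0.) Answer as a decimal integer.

Walk each access:
#0 VA=0x1C1306A (r,user):
  L0: frame=0x36 idx=14 entry=0x37007 [P=1 RW=1 US=1 PS=0]
  L1: frame=0x37 idx=19 entry=0x3A007 [P=1 RW=1 US=1 PS=0]
  ⇒ phys 0x3A06A  [2 reads]
#1 VA=0x10012A9 (r,kernel):
  L0: frame=0x36 idx=8 entry=0x3B007 [P=1 RW=1 US=1 PS=0]
  L1: frame=0x3B idx=1 entry=0x18002 [P=0 RW=1 US=0 PS=0]
  ✗ PAGE_NOT_PRESENT  [2 reads]

Entries read for #0: 2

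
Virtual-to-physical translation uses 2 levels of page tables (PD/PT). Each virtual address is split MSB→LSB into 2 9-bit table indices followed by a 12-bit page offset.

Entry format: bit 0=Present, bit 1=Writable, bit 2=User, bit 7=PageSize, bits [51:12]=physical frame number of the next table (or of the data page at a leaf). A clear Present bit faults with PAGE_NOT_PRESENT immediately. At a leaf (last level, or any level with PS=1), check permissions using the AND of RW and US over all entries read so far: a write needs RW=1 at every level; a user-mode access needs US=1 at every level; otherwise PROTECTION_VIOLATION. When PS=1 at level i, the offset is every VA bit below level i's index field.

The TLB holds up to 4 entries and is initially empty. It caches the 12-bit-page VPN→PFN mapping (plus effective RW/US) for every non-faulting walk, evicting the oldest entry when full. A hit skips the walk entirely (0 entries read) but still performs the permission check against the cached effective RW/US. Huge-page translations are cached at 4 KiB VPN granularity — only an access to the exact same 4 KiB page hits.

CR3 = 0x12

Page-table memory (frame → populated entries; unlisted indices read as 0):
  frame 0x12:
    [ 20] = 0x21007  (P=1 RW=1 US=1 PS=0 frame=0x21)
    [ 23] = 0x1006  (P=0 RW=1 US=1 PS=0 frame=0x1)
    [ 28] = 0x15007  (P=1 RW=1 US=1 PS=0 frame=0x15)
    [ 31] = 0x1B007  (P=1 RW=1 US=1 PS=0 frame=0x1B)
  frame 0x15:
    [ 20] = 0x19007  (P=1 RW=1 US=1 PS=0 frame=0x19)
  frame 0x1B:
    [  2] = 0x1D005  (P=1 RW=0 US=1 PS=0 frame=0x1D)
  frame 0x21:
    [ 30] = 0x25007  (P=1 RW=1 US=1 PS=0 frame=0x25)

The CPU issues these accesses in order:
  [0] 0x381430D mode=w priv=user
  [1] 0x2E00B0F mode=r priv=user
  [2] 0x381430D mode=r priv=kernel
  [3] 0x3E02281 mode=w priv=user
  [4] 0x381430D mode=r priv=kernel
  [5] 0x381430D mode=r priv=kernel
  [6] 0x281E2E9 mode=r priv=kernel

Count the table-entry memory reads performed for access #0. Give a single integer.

Trace:
#0 VA=0x381430D (w,user):
  L0 @0x12[28] → 0x15007  P=1,RW=1,US=1,PS=0
  L1 @0x15[20] → 0x19007  P=1,RW=1,US=1,PS=0
  → PA=0x1930D  (2 entries read)
#1 VA=0x2E00B0F (r,user):
  L0 @0x12[23] → 0x1006  P=0,RW=1,US=1,PS=0
  ✗ PAGE_NOT_PRESENT  [1 reads]
#2 VA=0x381430D (r,kernel):
  TLB hit vpn=0x3814 → PA=0x1930D
#3 VA=0x3E02281 (w,user):
  L0 @0x12[31] → 0x1B007  P=1,RW=1,US=1,PS=0
  L1 @0x1B[2] → 0x1D005  P=1,RW=0,US=1,PS=0
  ✗ PROTECTION_VIOLATION  [2 reads]
#4 VA=0x381430D (r,kernel):
  TLB hit vpn=0x3814 → PA=0x1930D
#5 VA=0x381430D (r,kernel):
  TLB hit vpn=0x3814 → PA=0x1930D
#6 VA=0x281E2E9 (r,kernel):
  L0 @0x12[20] → 0x21007  P=1,RW=1,US=1,PS=0
  L1 @0x21[30] → 0x25007  P=1,RW=1,US=1,PS=0
  → PA=0x252E9  (2 entries read)

Entries read for #0: 2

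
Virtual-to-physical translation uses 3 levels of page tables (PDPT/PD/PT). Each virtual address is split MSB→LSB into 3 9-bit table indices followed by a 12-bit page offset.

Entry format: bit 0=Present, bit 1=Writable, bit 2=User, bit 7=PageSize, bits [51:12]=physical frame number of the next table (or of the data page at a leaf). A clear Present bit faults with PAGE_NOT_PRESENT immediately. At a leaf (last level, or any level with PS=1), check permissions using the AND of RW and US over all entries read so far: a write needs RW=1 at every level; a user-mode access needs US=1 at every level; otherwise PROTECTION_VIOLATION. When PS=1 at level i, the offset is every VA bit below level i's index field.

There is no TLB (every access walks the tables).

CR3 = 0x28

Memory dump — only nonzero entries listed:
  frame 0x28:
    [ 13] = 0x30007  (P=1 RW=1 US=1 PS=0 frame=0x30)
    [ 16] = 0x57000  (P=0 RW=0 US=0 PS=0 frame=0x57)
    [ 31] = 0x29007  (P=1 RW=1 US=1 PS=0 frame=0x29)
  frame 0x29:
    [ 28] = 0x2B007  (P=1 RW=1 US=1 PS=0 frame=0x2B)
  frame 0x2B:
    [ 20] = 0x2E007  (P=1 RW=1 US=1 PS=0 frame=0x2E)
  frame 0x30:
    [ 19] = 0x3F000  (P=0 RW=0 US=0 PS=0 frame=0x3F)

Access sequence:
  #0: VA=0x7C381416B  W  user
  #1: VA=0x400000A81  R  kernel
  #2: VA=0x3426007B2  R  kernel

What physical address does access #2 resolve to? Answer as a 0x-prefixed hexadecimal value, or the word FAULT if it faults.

Walk each access:
#0 VA=0x7C381416B (w,user):
  L0 @0x28[31] → 0x29007  P=1,RW=1,US=1,PS=0
  L1 @0x29[28] → 0x2B007  P=1,RW=1,US=1,PS=0
  L2 @0x2B[20] → 0x2E007  P=1,RW=1,US=1,PS=0
  ✓ 0x2E16B  — 3 lookups
#1 VA=0x400000A81 (r,kernel):
  L0 @0x28[16] → 0x57000  P=0,RW=0,US=0,PS=0
  ⇒ fault: PAGE_NOT_PRESENT  — 1 lookups
#2 VA=0x3426007B2 (r,kernel):
  L0 @0x28[13] → 0x30007  P=1,RW=1,US=1,PS=0
  L1 @0x30[19] → 0x3F000  P=0,RW=0,US=0,PS=0
  ⇒ fault: PAGE_NOT_PRESENT  — 2 lookups

Access #2 PA: FAULT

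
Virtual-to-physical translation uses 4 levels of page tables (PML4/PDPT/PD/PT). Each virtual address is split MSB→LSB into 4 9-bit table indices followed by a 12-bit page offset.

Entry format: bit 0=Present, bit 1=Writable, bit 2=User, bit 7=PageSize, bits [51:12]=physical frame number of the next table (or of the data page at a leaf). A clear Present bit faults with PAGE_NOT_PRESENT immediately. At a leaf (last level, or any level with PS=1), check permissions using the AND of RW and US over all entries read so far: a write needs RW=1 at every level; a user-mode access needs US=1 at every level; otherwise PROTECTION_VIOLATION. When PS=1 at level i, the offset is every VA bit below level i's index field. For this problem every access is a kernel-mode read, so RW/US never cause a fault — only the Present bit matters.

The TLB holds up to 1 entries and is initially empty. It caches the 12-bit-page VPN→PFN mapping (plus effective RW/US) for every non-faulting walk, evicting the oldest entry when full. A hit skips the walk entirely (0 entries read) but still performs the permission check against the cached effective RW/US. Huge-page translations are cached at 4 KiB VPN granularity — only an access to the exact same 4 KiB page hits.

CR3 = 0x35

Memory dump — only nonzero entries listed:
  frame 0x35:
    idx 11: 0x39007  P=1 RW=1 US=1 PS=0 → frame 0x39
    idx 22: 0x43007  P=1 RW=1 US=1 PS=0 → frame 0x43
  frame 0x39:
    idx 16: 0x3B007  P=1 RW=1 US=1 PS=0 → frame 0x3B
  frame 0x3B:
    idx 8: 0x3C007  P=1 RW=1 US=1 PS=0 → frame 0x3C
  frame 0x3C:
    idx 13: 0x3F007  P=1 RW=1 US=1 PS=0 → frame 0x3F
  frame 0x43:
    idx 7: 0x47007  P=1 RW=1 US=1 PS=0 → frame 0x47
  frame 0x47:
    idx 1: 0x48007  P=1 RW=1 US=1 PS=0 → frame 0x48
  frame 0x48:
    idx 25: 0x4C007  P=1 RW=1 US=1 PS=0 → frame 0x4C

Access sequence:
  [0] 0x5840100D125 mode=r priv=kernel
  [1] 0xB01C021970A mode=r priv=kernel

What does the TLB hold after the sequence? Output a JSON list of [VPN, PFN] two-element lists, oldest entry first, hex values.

Walk each access:
#0 VA=0x5840100D125 (r,kernel):
  [0] read 0x35 idx=11: raw=0x39007 flags P=1 W=1 U=1 S=0
  [1] read 0x39 idx=16: raw=0x3B007 flags P=1 W=1 U=1 S=0
  [2] read 0x3B idx=8: raw=0x3C007 flags P=1 W=1 U=1 S=0
  [3] read 0x3C idx=13: raw=0x3F007 flags P=1 W=1 U=1 S=0
  ⇒ phys 0x3F125  [4 reads]
#1 VA=0xB01C021970A (r,kernel):
  [0] read 0x35 idx=22: raw=0x43007 flags P=1 W=1 U=1 S=0
  [1] read 0x43 idx=7: raw=0x47007 flags P=1 W=1 U=1 S=0
  [2] read 0x47 idx=1: raw=0x48007 flags P=1 W=1 U=1 S=0
  [3] read 0x48 idx=25: raw=0x4C007 flags P=1 W=1 U=1 S=0
  ⇒ phys 0x4C70A  [4 reads]

TLB: [["0xB01C0219", "0x4C"]]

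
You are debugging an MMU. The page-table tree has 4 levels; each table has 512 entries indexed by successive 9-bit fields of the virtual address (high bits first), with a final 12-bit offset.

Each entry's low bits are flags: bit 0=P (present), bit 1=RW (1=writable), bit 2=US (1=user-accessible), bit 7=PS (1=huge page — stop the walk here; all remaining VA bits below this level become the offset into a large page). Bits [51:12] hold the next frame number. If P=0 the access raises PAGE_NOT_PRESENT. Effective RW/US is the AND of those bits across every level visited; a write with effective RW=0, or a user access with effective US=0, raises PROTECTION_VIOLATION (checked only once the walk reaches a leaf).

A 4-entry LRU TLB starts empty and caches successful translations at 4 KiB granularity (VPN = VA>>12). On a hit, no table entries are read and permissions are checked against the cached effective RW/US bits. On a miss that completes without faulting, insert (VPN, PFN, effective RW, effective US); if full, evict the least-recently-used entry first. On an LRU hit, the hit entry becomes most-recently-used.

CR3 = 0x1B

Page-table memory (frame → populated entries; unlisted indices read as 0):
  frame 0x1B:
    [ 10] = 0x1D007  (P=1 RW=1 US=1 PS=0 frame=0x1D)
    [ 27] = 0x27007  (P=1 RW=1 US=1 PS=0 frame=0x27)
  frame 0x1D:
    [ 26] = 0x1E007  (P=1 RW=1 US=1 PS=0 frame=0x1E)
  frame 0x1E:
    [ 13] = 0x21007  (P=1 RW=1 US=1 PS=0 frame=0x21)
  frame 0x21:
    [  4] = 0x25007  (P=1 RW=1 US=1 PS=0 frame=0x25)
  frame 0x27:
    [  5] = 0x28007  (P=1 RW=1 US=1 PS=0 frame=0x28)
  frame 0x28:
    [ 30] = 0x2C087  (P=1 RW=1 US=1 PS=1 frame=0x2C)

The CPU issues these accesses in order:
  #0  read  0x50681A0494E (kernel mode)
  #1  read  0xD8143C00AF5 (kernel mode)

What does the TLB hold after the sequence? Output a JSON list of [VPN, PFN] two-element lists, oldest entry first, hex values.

Trace:
#0 VA=0x50681A0494E (r,kernel):
  L0 @0x1B[10] → 0x1D007  P=1,RW=1,US=1,PS=0
  L1 @0x1D[26] → 0x1E007  P=1,RW=1,US=1,PS=0
  L2 @0x1E[13] → 0x21007  P=1,RW=1,US=1,PS=0
  L3 @0x21[4] → 0x25007  P=1,RW=1,US=1,PS=0
  → PA=0x2594E  (4 entries read)
#1 VA=0xD8143C00AF5 (r,kernel):
  L0 @0x1B[27] → 0x27007  P=1,RW=1,US=1,PS=0
  L1 @0x27[5] → 0x28007  P=1,RW=1,US=1,PS=0
  L2 @0x28[30] → 0x2C087  P=1,RW=1,US=1,PS=1
  → PA=0x2CAF5 (huge @L2)  (3 entries read)

TLB: [["0x50681A04", "0x25"], ["0xD8143C00", "0x2C"]]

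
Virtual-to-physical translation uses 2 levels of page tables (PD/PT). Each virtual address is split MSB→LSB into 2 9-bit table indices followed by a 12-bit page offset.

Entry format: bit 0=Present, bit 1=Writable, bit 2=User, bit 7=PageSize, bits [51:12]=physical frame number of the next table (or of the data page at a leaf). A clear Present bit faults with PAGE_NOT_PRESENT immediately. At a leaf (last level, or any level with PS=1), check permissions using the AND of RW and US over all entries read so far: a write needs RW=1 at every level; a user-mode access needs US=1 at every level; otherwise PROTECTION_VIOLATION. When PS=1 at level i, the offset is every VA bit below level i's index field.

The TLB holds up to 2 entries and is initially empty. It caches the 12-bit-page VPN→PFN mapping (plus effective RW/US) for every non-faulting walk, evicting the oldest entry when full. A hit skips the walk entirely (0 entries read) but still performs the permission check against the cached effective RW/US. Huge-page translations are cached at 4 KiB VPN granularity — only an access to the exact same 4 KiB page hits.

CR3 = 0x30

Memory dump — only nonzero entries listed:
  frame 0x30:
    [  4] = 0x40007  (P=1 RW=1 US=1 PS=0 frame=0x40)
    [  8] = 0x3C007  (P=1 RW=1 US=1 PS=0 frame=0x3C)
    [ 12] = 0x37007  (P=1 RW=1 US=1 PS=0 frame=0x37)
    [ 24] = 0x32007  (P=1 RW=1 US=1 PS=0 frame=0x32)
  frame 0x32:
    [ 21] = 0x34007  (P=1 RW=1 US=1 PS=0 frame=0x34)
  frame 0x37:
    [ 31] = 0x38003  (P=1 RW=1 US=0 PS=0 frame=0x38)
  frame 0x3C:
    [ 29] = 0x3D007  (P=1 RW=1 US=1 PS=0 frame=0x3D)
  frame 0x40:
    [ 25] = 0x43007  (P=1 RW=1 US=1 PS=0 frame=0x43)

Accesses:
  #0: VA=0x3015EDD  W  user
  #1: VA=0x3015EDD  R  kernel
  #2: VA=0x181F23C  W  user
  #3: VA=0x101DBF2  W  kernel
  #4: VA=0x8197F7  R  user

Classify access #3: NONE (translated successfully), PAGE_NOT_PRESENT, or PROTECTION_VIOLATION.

Trace:
#0 VA=0x3015EDD (w,user):
  [0] read 0x30 idx=24: raw=0x32007 flags P=1 W=1 U=1 S=0
  [1] read 0x32 idx=21: raw=0x34007 flags P=1 W=1 U=1 S=0
  → PA=0x34EDD  (2 entries read)
#1 VA=0x3015EDD (r,kernel):
  TLB hit vpn=0x3015 → PA=0x34EDD
#2 VA=0x181F23C (w,user):
  [0] read 0x30 idx=12: raw=0x37007 flags P=1 W=1 U=1 S=0
  [1] read 0x37 idx=31: raw=0x38003 flags P=1 W=1 U=0 S=0
  ✗ PROTECTION_VIOLATION  [2 reads]
#3 VA=0x101DBF2 (w,kernel):
  [0] read 0x30 idx=8: raw=0x3C007 flags P=1 W=1 U=1 S=0
  [1] read 0x3C idx=29: raw=0x3D007 flags P=1 W=1 U=1 S=0
  → PA=0x3DBF2  (2 entries read)
#4 VA=0x8197F7 (r,user):
  [0] read 0x30 idx=4: raw=0x40007 flags P=1 W=1 U=1 S=0
  [1] read 0x40 idx=25: raw=0x43007 flags P=1 W=1 U=1 S=0
  → PA=0x437F7  (2 entries read)

Access #3 fault: NONE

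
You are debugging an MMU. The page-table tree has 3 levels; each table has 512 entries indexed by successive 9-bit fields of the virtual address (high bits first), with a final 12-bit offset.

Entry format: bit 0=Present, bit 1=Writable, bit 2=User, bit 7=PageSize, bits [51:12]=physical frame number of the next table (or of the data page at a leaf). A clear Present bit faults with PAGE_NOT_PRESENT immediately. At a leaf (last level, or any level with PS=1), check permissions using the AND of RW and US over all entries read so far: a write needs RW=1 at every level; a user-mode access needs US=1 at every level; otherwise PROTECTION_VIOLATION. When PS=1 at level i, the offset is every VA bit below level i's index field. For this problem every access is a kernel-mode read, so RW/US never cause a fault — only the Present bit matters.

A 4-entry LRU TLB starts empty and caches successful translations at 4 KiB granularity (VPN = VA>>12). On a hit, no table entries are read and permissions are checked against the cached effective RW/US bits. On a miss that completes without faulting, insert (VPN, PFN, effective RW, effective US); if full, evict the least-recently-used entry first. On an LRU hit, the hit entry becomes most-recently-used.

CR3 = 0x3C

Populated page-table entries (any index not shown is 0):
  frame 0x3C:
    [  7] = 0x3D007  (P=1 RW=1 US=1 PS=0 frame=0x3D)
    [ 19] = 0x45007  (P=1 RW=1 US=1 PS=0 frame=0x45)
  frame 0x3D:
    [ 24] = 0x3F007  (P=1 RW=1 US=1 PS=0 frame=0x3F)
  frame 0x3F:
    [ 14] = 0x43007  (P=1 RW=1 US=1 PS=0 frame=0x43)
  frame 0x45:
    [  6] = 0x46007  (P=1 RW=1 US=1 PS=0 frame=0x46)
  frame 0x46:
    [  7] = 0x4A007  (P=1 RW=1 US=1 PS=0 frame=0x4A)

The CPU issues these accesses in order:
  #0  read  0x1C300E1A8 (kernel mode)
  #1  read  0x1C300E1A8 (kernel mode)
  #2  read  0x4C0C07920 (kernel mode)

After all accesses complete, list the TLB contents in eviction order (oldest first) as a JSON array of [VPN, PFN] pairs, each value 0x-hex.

Per-access translation:
#0 VA=0x1C300E1A8 (r,kernel):
  [0] read 0x3C idx=7: raw=0x3D007 flags P=1 W=1 U=1 S=0
  [1] read 0x3D idx=24: raw=0x3F007 flags P=1 W=1 U=1 S=0
  [2] read 0x3F idx=14: raw=0x43007 flags P=1 W=1 U=1 S=0
  ✓ 0x431A8  — 3 lookups
#1 VA=0x1C300E1A8 (r,kernel):
  TLB hit vpn=0x1C300E → PA=0x431A8
#2 VA=0x4C0C07920 (r,kernel):
  [0] read 0x3C idx=19: raw=0x45007 flags P=1 W=1 U=1 S=0
  [1] read 0x45 idx=6: raw=0x46007 flags P=1 W=1 U=1 S=0
  [2] read 0x46 idx=7: raw=0x4A007 flags P=1 W=1 U=1 S=0
  ✓ 0x4A920  — 3 lookups

TLB: [["0x1C300E", "0x43"], ["0x4C0C07", "0x4A"]]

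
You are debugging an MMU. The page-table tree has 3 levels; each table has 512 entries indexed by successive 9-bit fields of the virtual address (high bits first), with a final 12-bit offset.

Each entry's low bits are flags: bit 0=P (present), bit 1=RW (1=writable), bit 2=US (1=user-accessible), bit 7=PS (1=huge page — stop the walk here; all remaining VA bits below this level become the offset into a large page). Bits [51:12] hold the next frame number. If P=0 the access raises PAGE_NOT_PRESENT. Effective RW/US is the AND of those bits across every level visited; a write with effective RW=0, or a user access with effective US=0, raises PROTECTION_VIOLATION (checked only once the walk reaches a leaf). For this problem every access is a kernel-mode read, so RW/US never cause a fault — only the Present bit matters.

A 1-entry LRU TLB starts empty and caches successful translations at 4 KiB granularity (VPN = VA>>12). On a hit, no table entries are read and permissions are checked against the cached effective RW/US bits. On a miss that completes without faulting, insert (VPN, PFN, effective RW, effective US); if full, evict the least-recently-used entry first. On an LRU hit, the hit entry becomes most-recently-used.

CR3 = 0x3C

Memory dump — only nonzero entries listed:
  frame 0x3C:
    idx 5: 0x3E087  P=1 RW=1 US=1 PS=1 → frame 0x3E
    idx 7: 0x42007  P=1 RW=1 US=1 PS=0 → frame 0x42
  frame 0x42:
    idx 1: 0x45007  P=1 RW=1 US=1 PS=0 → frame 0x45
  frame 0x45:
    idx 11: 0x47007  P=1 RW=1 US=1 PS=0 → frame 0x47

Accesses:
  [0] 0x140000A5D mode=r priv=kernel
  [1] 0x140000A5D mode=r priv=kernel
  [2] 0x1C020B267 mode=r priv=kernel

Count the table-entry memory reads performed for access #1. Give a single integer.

Per-access translation:
#0 VA=0x140000A5D (r,kernel):
  lvl0: tbl 0x3C, slot 5 ⇒ 0x3E087 (P1/RW1/US1/PS1)
  ✓ 0x3EA5D (huge @L0)  — 1 lookups
#1 VA=0x140000A5D (r,kernel):
  TLB hit vpn=0x140000 → PA=0x3EA5D
#2 VA=0x1C020B267 (r,kernel):
  lvl0: tbl 0x3C, slot 7 ⇒ 0x42007 (P1/RW1/US1/PS0)
  lvl1: tbl 0x42, slot 1 ⇒ 0x45007 (P1/RW1/US1/PS0)
  lvl2: tbl 0x45, slot 11 ⇒ 0x47007 (P1/RW1/US1/PS0)
  ✓ 0x47267  — 3 lookups

Entries read for #1: 0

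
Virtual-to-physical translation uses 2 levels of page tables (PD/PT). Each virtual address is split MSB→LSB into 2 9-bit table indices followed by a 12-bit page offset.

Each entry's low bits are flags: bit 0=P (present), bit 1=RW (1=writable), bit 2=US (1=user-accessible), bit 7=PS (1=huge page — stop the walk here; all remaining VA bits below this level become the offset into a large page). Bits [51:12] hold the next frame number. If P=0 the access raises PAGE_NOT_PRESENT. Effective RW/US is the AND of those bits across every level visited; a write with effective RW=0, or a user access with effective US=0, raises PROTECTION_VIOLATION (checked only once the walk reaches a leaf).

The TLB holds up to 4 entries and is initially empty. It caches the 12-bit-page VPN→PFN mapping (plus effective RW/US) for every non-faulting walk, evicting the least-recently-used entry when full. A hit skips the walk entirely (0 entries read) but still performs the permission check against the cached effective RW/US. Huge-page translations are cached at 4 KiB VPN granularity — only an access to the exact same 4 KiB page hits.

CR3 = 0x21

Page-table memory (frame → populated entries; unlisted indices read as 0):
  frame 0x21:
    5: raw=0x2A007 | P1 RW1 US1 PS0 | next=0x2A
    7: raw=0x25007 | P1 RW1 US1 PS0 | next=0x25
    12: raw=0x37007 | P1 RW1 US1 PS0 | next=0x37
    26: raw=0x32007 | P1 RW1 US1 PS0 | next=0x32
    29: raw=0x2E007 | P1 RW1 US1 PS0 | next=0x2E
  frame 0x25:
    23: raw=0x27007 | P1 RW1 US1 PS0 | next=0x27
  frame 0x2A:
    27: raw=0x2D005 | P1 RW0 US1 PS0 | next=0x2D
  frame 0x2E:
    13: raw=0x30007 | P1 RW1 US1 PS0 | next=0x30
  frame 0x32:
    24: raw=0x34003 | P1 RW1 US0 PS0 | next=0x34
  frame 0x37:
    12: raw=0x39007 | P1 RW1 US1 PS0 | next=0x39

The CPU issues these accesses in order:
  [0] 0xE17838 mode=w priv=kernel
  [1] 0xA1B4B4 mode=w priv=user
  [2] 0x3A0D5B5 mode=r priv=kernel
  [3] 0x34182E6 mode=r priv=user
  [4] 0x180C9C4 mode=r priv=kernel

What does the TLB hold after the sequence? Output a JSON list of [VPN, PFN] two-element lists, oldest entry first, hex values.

Walk each access:
#0 VA=0xE17838 (w,kernel):
  L0: frame=0x21 idx=7 entry=0x25007 [P=1 RW=1 US=1 PS=0]
  L1: frame=0x25 idx=23 entry=0x27007 [P=1 RW=1 US=1 PS=0]
  → PA=0x27838  (2 entries read)
#1 VA=0xA1B4B4 (w,user):
  L0: frame=0x21 idx=5 entry=0x2A007 [P=1 RW=1 US=1 PS=0]
  L1: frame=0x2A idx=27 entry=0x2D005 [P=1 RW=0 US=1 PS=0]
  → PROTECTION_VIOLATION  (2 entries read)
#2 VA=0x3A0D5B5 (r,kernel):
  L0: frame=0x21 idx=29 entry=0x2E007 [P=1 RW=1 US=1 PS=0]
  L1: frame=0x2E idx=13 entry=0x30007 [P=1 RW=1 US=1 PS=0]
  → PA=0x305B5  (2 entries read)
#3 VA=0x34182E6 (r,user):
  L0: frame=0x21 idx=26 entry=0x32007 [P=1 RW=1 US=1 PS=0]
  L1: frame=0x32 idx=24 entry=0x34003 [P=1 RW=1 US=0 PS=0]
  → PROTECTION_VIOLATION  (2 entries read)
#4 VA=0x180C9C4 (r,kernel):
  L0: frame=0x21 idx=12 entry=0x37007 [P=1 RW=1 US=1 PS=0]
  L1: frame=0x37 idx=12 entry=0x39007 [P=1 RW=1 US=1 PS=0]
  → PA=0x399C4  (2 entries read)

TLB: [["0xE17", "0x27"], ["0x3A0D", "0x30"], ["0x180C", "0x39"]]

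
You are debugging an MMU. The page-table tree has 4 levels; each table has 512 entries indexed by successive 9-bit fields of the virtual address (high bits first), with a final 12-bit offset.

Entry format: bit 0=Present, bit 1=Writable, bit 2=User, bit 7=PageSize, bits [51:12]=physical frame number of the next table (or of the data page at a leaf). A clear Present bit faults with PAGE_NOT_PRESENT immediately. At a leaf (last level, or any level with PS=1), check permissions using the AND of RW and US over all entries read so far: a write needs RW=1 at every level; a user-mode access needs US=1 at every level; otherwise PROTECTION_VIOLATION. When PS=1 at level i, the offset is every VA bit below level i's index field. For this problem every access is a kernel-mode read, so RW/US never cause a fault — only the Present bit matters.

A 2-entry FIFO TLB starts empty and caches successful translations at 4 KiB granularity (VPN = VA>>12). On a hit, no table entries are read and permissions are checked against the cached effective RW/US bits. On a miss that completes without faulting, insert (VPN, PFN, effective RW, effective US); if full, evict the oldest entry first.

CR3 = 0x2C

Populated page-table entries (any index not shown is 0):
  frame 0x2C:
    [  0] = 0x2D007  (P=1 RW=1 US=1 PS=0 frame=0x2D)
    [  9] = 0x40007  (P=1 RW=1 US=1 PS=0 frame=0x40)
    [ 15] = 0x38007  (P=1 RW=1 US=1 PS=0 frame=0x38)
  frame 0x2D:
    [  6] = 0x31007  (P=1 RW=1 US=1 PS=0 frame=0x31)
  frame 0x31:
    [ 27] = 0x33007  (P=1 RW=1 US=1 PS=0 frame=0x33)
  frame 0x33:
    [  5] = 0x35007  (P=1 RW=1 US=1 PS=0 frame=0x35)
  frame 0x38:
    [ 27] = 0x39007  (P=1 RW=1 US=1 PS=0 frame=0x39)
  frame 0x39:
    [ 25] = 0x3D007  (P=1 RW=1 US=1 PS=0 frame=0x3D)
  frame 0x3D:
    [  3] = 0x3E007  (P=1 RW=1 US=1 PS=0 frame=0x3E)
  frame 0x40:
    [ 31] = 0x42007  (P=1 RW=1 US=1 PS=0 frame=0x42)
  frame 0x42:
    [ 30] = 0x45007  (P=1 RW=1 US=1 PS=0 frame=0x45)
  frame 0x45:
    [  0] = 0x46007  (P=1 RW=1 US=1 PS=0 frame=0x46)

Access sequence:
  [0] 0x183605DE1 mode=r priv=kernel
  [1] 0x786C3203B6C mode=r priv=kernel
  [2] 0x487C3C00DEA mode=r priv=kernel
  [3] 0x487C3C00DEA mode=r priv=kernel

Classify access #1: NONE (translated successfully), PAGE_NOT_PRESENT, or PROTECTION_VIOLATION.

Trace:
#0 VA=0x183605DE1 (r,kernel):
  L0: frame=0x2C idx=0 entry=0x2D007 [P=1 RW=1 US=1 PS=0]
  L1: frame=0x2D idx=6 entry=0x31007 [P=1 RW=1 US=1 PS=0]
  L2: frame=0x31 idx=27 entry=0x33007 [P=1 RW=1 US=1 PS=0]
  L3: frame=0x33 idx=5 entry=0x35007 [P=1 RW=1 US=1 PS=0]
  ✓ 0x35DE1  — 4 lookups
#1 VA=0x786C3203B6C (r,kernel):
  L0: frame=0x2C idx=15 entry=0x38007 [P=1 RW=1 US=1 PS=0]
  L1: frame=0x38 idx=27 entry=0x39007 [P=1 RW=1 US=1 PS=0]
  L2: frame=0x39 idx=25 entry=0x3D007 [P=1 RW=1 US=1 PS=0]
  L3: frame=0x3D idx=3 entry=0x3E007 [P=1 RW=1 US=1 PS=0]
  ✓ 0x3EB6C  — 4 lookups
#2 VA=0x487C3C00DEA (r,kernel):
  L0: frame=0x2C idx=9 entry=0x40007 [P=1 RW=1 US=1 PS=0]
  L1: frame=0x40 idx=31 entry=0x42007 [P=1 RW=1 US=1 PS=0]
  L2: frame=0x42 idx=30 entry=0x45007 [P=1 RW=1 US=1 PS=0]
  L3: frame=0x45 idx=0 entry=0x46007 [P=1 RW=1 US=1 PS=0]
  ✓ 0x46DEA  — 4 lookups
#3 VA=0x487C3C00DEA (r,kernel):
  TLB hit vpn=0x487C3C00 → PA=0x46DEA

Access #1 fault: NONE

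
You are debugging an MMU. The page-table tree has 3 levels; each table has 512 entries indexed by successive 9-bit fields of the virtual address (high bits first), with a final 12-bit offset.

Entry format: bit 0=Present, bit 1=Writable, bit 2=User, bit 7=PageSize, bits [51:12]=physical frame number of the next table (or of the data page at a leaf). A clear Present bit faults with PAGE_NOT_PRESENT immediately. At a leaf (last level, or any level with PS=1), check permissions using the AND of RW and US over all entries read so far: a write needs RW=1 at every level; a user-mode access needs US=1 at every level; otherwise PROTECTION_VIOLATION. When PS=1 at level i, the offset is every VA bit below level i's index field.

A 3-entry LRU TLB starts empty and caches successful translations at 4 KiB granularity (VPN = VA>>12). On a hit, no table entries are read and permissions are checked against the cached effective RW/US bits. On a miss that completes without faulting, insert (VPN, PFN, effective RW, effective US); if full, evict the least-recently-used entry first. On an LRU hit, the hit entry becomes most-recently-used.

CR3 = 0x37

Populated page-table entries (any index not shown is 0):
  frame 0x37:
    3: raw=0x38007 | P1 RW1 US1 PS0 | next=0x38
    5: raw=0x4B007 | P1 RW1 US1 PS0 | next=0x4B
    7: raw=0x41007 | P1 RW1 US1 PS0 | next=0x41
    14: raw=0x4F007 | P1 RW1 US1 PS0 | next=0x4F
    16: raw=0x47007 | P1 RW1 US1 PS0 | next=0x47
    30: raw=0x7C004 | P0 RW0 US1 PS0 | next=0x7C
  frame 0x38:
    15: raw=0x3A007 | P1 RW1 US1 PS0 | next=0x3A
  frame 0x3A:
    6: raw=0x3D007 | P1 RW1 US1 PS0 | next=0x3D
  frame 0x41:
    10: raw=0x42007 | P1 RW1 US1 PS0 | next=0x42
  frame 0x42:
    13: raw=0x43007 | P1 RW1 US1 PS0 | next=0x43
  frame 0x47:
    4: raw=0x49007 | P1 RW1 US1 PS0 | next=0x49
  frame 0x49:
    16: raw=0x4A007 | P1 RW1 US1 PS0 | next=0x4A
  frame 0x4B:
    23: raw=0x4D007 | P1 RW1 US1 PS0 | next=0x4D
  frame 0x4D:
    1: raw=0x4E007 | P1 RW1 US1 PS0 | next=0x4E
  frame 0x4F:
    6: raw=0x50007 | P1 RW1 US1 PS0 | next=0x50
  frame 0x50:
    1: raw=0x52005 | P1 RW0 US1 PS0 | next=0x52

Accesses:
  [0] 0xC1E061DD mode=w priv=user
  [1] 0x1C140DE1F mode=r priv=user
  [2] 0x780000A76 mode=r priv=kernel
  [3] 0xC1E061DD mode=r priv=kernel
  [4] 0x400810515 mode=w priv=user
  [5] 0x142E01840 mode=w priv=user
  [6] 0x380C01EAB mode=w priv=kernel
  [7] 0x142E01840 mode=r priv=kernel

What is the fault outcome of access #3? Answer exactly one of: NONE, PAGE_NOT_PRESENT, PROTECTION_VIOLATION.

Trace:
#0 VA=0xC1E061DD (w,user):
  L0 @0x37[3] → 0x38007  P=1,RW=1,US=1,PS=0
  L1 @0x38[15] → 0x3A007  P=1,RW=1,US=1,PS=0
  L2 @0x3A[6] → 0x3D007  P=1,RW=1,US=1,PS=0
  ✓ 0x3D1DD  — 3 lookups
#1 VA=0x1C140DE1F (r,user):
  L0 @0x37[7] → 0x41007  P=1,RW=1,US=1,PS=0
  L1 @0x41[10] → 0x42007  P=1,RW=1,US=1,PS=0
  L2 @0x42[13] → 0x43007  P=1,RW=1,US=1,PS=0
  ✓ 0x43E1F  — 3 lookups
#2 VA=0x780000A76 (r,kernel):
  L0 @0x37[30] → 0x7C004  P=0,RW=0,US=1,PS=0
  ✗ PAGE_NOT_PRESENT  [1 reads]
#3 VA=0xC1E061DD (r,kernel):
  TLB hit vpn=0xC1E06 → PA=0x3D1DD
#4 VA=0x400810515 (w,user):
  L0 @0x37[16] → 0x47007  P=1,RW=1,US=1,PS=0
  L1 @0x47[4] → 0x49007  P=1,RW=1,US=1,PS=0
  L2 @0x49[16] → 0x4A007  P=1,RW=1,US=1,PS=0
  ✓ 0x4A515  — 3 lookups
#5 VA=0x142E01840 (w,user):
  L0 @0x37[5] → 0x4B007  P=1,RW=1,US=1,PS=0
  L1 @0x4B[23] → 0x4D007  P=1,RW=1,US=1,PS=0
  L2 @0x4D[1] → 0x4E007  P=1,RW=1,US=1,PS=0
  ✓ 0x4E840  — 3 lookups
#6 VA=0x380C01EAB (w,kernel):
  L0 @0x37[14] → 0x4F007  P=1,RW=1,US=1,PS=0
  L1 @0x4F[6] → 0x50007  P=1,RW=1,US=1,PS=0
  L2 @0x50[1] → 0x52005  P=1,RW=0,US=1,PS=0
  ✗ PROTECTION_VIOLATION  [3 reads]
#7 VA=0x142E01840 (r,kernel):
  TLB hit vpn=0x142E01 → PA=0x4E840

Access #3 fault: NONE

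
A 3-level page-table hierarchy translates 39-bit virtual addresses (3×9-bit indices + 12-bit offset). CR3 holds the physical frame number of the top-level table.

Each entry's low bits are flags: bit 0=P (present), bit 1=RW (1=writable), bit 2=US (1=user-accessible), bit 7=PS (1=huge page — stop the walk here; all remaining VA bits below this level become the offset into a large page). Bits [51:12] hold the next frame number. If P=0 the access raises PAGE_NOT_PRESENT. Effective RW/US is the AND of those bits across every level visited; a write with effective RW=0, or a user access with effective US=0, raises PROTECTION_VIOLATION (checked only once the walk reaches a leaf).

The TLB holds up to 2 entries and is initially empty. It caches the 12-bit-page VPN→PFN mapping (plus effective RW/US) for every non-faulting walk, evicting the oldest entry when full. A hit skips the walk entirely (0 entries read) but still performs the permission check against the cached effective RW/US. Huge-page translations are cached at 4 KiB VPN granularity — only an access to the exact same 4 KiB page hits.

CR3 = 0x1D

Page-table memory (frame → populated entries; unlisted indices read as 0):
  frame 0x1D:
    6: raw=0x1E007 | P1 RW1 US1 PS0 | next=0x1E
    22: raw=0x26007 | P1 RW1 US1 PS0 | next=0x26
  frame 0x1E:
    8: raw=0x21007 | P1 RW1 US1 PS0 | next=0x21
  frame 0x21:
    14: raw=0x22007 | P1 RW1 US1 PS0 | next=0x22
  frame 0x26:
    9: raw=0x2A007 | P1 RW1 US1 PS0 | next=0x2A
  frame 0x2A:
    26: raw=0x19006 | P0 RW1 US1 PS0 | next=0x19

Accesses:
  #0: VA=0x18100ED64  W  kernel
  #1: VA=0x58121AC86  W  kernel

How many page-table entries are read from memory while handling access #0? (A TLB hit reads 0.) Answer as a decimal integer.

Per-access translation:
#0 VA=0x18100ED64 (w,kernel):
  L0 @0x1D[6] → 0x1E007  P=1,RW=1,US=1,PS=0
  L1 @0x1E[8] → 0x21007  P=1,RW=1,US=1,PS=0
  L2 @0x21[14] → 0x22007  P=1,RW=1,US=1,PS=0
  → PA=0x22D64  (3 entries read)
#1 VA=0x58121AC86 (w,kernel):
  L0 @0x1D[22] → 0x26007  P=1,RW=1,US=1,PS=0
  L1 @0x26[9] → 0x2A007  P=1,RW=1,US=1,PS=0
  L2 @0x2A[26] → 0x19006  P=0,RW=1,US=1,PS=0
  ⇒ fault: PAGE_NOT_PRESENT  — 3 lookups

Entries read for #0: 3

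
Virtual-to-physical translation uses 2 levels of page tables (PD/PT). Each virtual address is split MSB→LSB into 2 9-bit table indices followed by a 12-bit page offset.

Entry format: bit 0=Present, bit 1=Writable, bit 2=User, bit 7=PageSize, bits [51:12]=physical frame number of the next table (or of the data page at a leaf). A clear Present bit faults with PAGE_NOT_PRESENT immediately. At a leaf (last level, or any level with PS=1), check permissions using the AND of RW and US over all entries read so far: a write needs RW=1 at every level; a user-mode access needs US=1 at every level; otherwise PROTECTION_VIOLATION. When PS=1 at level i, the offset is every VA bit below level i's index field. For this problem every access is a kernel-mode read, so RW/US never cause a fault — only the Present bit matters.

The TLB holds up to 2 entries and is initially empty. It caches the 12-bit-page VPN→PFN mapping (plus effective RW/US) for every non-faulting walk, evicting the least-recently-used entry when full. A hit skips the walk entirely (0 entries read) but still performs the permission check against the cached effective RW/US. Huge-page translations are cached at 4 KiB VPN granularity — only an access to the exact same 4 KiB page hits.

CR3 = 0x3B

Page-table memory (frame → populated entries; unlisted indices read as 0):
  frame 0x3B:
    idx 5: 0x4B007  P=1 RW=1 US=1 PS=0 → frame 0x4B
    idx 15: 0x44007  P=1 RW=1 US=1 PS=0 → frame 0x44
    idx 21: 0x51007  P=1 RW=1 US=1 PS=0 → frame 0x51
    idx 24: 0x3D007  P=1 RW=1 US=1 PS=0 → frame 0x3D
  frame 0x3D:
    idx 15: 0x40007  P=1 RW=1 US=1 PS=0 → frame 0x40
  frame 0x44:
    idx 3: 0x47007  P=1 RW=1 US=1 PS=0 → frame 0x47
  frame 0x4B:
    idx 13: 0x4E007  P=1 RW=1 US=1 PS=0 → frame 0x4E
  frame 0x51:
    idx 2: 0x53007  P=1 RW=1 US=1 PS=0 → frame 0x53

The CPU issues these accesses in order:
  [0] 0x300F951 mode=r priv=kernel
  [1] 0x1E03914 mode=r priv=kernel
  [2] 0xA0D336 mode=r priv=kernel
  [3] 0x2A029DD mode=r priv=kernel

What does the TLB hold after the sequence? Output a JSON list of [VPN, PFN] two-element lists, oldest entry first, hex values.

Trace:
#0 VA=0x300F951 (r,kernel):
  L0 @0x3B[24] → 0x3D007  P=1,RW=1,US=1,PS=0
  L1 @0x3D[15] → 0x40007  P=1,RW=1,US=1,PS=0
  → PA=0x40951  (2 entries read)
#1 VA=0x1E03914 (r,kernel):
  L0 @0x3B[15] → 0x44007  P=1,RW=1,US=1,PS=0
  L1 @0x44[3] → 0x47007  P=1,RW=1,US=1,PS=0
  → PA=0x47914  (2 entries read)
#2 VA=0xA0D336 (r,kernel):
  L0 @0x3B[5] → 0x4B007  P=1,RW=1,US=1,PS=0
  L1 @0x4B[13] → 0x4E007  P=1,RW=1,US=1,PS=0
  → PA=0x4E336  (2 entries read)
#3 VA=0x2A029DD (r,kernel):
  L0 @0x3B[21] → 0x51007  P=1,RW=1,US=1,PS=0
  L1 @0x51[2] → 0x53007  P=1,RW=1,US=1,PS=0
  → PA=0x539DD  (2 entries read)

TLB: [["0xA0D", "0x4E"], ["0x2A02", "0x53"]]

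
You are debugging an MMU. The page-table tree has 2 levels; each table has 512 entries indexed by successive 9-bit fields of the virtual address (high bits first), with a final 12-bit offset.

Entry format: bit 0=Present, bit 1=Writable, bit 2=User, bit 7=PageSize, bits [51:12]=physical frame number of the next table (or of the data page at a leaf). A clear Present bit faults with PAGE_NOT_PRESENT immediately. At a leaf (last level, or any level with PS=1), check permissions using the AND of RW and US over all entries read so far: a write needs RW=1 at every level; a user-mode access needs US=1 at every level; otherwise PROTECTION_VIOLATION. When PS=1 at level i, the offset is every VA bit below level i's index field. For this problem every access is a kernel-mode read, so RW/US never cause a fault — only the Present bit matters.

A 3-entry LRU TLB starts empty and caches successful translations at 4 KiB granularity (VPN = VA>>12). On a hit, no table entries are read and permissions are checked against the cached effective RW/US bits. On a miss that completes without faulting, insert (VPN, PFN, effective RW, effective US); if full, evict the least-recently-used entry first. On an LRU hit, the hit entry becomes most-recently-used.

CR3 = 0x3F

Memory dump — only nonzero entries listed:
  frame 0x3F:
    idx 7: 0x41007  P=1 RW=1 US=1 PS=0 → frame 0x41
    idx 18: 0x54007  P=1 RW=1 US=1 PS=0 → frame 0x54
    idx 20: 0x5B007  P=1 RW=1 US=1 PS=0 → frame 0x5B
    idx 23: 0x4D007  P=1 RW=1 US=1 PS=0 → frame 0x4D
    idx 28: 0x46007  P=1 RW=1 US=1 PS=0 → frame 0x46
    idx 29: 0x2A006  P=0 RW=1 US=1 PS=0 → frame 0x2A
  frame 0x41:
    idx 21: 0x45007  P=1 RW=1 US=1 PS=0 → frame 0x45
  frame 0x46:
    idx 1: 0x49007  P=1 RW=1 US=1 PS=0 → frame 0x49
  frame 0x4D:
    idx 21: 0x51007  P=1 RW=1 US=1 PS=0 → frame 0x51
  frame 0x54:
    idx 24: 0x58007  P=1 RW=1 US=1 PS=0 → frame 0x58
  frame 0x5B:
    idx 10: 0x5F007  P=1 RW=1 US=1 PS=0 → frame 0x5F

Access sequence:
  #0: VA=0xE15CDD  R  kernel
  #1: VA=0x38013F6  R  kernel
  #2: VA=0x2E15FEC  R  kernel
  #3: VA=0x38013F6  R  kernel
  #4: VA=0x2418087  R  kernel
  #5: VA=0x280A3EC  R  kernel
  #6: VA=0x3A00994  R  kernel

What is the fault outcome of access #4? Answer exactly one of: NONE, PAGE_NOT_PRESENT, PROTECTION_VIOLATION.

Per-access translation:
#0 VA=0xE15CDD (r,kernel):
  lvl0: tbl 0x3F, slot 7 ⇒ 0x41007 (P1/RW1/US1/PS0)
  lvl1: tbl 0x41, slot 21 ⇒ 0x45007 (P1/RW1/US1/PS0)
  ✓ 0x45CDD  — 2 lookups
#1 VA=0x38013F6 (r,kernel):
  lvl0: tbl 0x3F, slot 28 ⇒ 0x46007 (P1/RW1/US1/PS0)
  lvl1: tbl 0x46, slot 1 ⇒ 0x49007 (P1/RW1/US1/PS0)
  ✓ 0x493F6  — 2 lookups
#2 VA=0x2E15FEC (r,kernel):
  lvl0: tbl 0x3F, slot 23 ⇒ 0x4D007 (P1/RW1/US1/PS0)
  lvl1: tbl 0x4D, slot 21 ⇒ 0x51007 (P1/RW1/US1/PS0)
  ✓ 0x51FEC  — 2 lookups
#3 VA=0x38013F6 (r,kernel):
  TLB hit vpn=0x3801 → PA=0x493F6
#4 VA=0x2418087 (r,kernel):
  lvl0: tbl 0x3F, slot 18 ⇒ 0x54007 (P1/RW1/US1/PS0)
  lvl1: tbl 0x54, slot 24 ⇒ 0x58007 (P1/RW1/US1/PS0)
  ✓ 0x58087  — 2 lookups
#5 VA=0x280A3EC (r,kernel):
  lvl0: tbl 0x3F, slot 20 ⇒ 0x5B007 (P1/RW1/US1/PS0)
  lvl1: tbl 0x5B, slot 10 ⇒ 0x5F007 (P1/RW1/US1/PS0)
  ✓ 0x5F3EC  — 2 lookups
#6 VA=0x3A00994 (r,kernel):
  lvl0: tbl 0x3F, slot 29 ⇒ 0x2A006 (P0/RW1/US1/PS0)
  ✗ PAGE_NOT_PRESENT  [1 reads]

Access #4 fault: NONE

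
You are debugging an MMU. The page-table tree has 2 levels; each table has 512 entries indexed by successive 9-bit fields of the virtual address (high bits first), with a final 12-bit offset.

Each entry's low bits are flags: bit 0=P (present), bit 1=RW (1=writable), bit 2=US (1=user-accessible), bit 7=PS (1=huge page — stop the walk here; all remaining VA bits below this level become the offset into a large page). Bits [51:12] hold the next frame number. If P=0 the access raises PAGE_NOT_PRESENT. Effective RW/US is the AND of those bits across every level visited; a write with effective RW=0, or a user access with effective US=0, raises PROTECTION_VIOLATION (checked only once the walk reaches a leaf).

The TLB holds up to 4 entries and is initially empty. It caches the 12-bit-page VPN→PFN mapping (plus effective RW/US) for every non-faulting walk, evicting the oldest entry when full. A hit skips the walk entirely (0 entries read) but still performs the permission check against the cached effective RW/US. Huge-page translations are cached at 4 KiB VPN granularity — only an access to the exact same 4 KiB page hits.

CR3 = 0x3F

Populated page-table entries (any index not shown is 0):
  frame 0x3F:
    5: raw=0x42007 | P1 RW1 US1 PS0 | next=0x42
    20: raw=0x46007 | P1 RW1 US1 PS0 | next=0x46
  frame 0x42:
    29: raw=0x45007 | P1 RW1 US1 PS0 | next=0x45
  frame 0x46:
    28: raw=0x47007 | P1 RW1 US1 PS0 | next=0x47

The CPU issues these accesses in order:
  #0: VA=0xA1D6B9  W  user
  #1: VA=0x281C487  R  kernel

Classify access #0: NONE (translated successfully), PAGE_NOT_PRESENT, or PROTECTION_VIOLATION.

Trace:
#0 VA=0xA1D6B9 (w,user):
  L0 @0x3F[5] → 0x42007  P=1,RW=1,US=1,PS=0
  L1 @0x42[29] → 0x45007  P=1,RW=1,US=1,PS=0
  ✓ 0x456B9  — 2 lookups
#1 VA=0x281C487 (r,kernel):
  L0 @0x3F[20] → 0x46007  P=1,RW=1,US=1,PS=0
  L1 @0x46[28] → 0x47007  P=1,RW=1,US=1,PS=0
  ✓ 0x47487  — 2 lookups

Access #0 fault: NONE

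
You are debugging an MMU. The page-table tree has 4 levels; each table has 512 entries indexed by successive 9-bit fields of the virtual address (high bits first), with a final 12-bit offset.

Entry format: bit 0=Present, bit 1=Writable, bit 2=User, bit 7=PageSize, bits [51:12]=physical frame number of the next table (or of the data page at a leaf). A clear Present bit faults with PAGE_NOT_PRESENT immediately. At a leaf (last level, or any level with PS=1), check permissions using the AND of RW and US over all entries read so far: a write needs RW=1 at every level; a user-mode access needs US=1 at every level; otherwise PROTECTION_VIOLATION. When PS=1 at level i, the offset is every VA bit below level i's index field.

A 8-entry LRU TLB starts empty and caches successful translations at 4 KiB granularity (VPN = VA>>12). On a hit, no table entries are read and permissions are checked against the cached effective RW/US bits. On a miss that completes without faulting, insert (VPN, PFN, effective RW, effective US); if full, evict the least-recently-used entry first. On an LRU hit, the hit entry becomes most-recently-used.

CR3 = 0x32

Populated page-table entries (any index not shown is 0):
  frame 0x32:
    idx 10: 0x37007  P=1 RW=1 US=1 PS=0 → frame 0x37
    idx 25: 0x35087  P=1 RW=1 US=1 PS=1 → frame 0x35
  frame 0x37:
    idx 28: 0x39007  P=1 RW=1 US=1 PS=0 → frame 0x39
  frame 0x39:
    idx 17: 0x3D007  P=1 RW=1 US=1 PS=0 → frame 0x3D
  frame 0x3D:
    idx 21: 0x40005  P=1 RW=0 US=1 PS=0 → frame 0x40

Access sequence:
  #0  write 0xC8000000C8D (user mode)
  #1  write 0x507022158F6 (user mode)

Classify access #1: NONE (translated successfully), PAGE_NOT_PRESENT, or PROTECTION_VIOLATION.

Trace:
#0 VA=0xC8000000C8D (w,user):
  [0] read 0x32 idx=25: raw=0x35087 flags P=1 W=1 U=1 S=1
  → PA=0x35C8D (huge @L0)  (1 entries read)
#1 VA=0x507022158F6 (w,user):
  [0] read 0x32 idx=10: raw=0x37007 flags P=1 W=1 U=1 S=0
  [1] read 0x37 idx=28: raw=0x39007 flags P=1 W=1 U=1 S=0
  [2] read 0x39 idx=17: raw=0x3D007 flags P=1 W=1 U=1 S=0
  [3] read 0x3D idx=21: raw=0x40005 flags P=1 W=0 U=1 S=0
  ⇒ fault: PROTECTION_VIOLATION  — 4 lookups

Access #1 fault: PROTECTION_VIOLATION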